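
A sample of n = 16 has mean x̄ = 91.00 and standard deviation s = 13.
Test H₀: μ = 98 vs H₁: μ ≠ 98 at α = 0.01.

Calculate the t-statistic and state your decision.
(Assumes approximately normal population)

Answer: t = -2.1538, fail to reject H₀

Derivation:
df = n - 1 = 15
SE = s/√n = 13/√16 = 3.2500
t = (x̄ - μ₀)/SE = (91.00 - 98)/3.2500 = -2.1538
Critical value: t_{0.005,15} = ±2.947
p-value ≈ 0.0479
Decision: fail to reject H₀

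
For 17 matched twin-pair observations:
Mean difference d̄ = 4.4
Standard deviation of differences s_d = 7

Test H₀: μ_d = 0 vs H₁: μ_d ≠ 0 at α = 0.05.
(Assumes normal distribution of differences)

Answer: t = 2.5917, reject H₀

Derivation:
df = n - 1 = 16
SE = s_d/√n = 7/√17 = 1.6977
t = d̄/SE = 4.4/1.6977 = 2.5917
Critical value: t_{0.025,16} = ±2.120
p-value ≈ 0.0197
Decision: reject H₀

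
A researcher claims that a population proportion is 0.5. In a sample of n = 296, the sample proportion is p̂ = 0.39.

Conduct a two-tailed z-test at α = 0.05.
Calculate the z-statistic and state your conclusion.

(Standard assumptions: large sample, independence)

H₀: p = 0.5, H₁: p ≠ 0.5
Standard error: SE = √(p₀(1-p₀)/n) = √(0.5×0.5/296) = 0.029062
z-statistic: z = (p̂ - p₀)/SE = (0.39 - 0.5)/0.029062 = -3.7850
Critical value: z_0.025 = ±1.960
p-value = 0.0002
Decision: reject H₀ at α = 0.05

Answer: z = -3.7850, reject H₀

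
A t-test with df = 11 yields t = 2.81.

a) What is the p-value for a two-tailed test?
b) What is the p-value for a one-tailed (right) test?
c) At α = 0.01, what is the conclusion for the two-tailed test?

Using t-distribution with df = 11:
a) Two-tailed: p = 2×P(T > 2.81) = 0.0170
b) One-tailed: p = P(T > 2.81) = 0.0085
c) 0.0170 ≥ 0.01, fail to reject H₀

Answer: a) 0.0170, b) 0.0085, c) fail to reject H₀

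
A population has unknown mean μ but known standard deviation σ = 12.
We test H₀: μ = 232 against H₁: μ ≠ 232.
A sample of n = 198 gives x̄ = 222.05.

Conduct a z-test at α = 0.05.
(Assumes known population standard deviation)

Answer: z = -11.6674, reject H₀

Derivation:
Standard error: SE = σ/√n = 12/√198 = 0.8528
z-statistic: z = (x̄ - μ₀)/SE = (222.05 - 232)/0.8528 = -11.6674
Critical value: ±1.960
p-value < 0.0001
Decision: reject H₀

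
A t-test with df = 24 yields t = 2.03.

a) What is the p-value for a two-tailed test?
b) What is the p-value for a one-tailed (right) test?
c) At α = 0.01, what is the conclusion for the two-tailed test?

Using t-distribution with df = 24:
a) Two-tailed: p = 2×P(T > 2.03) = 0.0536
b) One-tailed: p = P(T > 2.03) = 0.0268
c) 0.0536 ≥ 0.01, fail to reject H₀

Answer: a) 0.0536, b) 0.0268, c) fail to reject H₀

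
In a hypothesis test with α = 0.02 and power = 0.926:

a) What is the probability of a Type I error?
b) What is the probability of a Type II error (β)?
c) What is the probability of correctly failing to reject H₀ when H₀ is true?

Answer: a) 0.02, b) 0.074, c) 0.98

Derivation:
a) Type I error probability = α = 0.02
b) Power = P(reject H₀ | H₁ true) = 1 - β = 0.926, so Type II error probability = β = 1 - Power = 0.074
c) P(fail to reject H₀ | H₀ true) = 1 - α = 0.98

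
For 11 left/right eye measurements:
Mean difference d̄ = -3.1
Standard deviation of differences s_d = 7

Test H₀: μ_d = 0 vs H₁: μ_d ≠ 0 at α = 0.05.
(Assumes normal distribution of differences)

Answer: t = -1.4688, fail to reject H₀

Derivation:
df = n - 1 = 10
SE = s_d/√n = 7/√11 = 2.1106
t = d̄/SE = -3.1/2.1106 = -1.4688
Critical value: t_{0.025,10} = ±2.228
p-value ≈ 0.1726
Decision: fail to reject H₀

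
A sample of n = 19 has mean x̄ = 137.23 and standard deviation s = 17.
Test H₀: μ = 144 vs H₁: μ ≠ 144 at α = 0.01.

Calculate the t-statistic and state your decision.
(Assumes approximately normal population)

df = n - 1 = 18
SE = s/√n = 17/√19 = 3.9001
t = (x̄ - μ₀)/SE = (137.23 - 144)/3.9001 = -1.7359
Critical value: t_{0.005,18} = ±2.878
p-value ≈ 0.0997
Decision: fail to reject H₀

Answer: t = -1.7359, fail to reject H₀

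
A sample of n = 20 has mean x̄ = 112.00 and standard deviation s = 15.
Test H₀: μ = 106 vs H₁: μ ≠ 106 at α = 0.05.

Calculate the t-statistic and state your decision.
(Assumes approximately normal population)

df = n - 1 = 19
SE = s/√n = 15/√20 = 3.3541
t = (x̄ - μ₀)/SE = (112.00 - 106)/3.3541 = 1.7889
Critical value: t_{0.025,19} = ±2.093
p-value ≈ 0.0896
Decision: fail to reject H₀

Answer: t = 1.7889, fail to reject H₀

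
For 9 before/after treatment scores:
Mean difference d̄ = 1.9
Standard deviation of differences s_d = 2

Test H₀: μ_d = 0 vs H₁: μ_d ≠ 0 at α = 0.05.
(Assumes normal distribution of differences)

df = n - 1 = 8
SE = s_d/√n = 2/√9 = 0.6667
t = d̄/SE = 1.9/0.6667 = 2.8499
Critical value: t_{0.025,8} = ±2.306
p-value ≈ 0.0215
Decision: reject H₀

Answer: t = 2.8499, reject H₀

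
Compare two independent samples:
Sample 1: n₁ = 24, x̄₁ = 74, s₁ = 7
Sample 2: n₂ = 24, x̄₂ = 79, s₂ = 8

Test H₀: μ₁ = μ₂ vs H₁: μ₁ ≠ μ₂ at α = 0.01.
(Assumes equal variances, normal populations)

Pooled variance: s²_p = [23×7² + 23×8²]/(46) = 56.5000
s_p = 7.5166
SE = s_p×√(1/n₁ + 1/n₂) = 7.5166×√(1/24 + 1/24) = 2.1699
t = (x̄₁ - x̄₂)/SE = (74 - 79)/2.1699 = -2.3043
df = 46, t-critical = ±2.687
Decision: fail to reject H₀

Answer: t = -2.3043, fail to reject H₀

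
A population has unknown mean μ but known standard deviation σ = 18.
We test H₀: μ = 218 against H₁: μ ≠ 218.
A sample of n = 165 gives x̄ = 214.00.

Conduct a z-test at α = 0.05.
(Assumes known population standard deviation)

Answer: z = -2.8545, reject H₀

Derivation:
Standard error: SE = σ/√n = 18/√165 = 1.4013
z-statistic: z = (x̄ - μ₀)/SE = (214.00 - 218)/1.4013 = -2.8545
Critical value: ±1.960
p-value = 0.0043
Decision: reject H₀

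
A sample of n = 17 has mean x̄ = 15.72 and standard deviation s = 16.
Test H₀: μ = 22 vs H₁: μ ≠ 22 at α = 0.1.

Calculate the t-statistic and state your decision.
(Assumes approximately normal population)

df = n - 1 = 16
SE = s/√n = 16/√17 = 3.8806
t = (x̄ - μ₀)/SE = (15.72 - 22)/3.8806 = -1.6183
Critical value: t_{0.05,16} = ±1.746
p-value ≈ 0.1251
Decision: fail to reject H₀

Answer: t = -1.6183, fail to reject H₀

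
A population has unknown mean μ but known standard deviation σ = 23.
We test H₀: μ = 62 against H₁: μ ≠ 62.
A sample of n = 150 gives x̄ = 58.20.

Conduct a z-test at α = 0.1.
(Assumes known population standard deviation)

Answer: z = -2.0235, reject H₀

Derivation:
Standard error: SE = σ/√n = 23/√150 = 1.8779
z-statistic: z = (x̄ - μ₀)/SE = (58.20 - 62)/1.8779 = -2.0235
Critical value: ±1.645
p-value = 0.0430
Decision: reject H₀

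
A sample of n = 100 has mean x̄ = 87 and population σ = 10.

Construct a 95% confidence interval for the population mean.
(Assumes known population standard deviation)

Confidence level: 95%, α = 0.05
z_0.025 = 1.960
SE = σ/√n = 10/√100 = 1.0000
Margin of error = 1.960 × 1.0000 = 1.9600
CI: x̄ ± margin = 87 ± 1.9600
CI: (85.0400, 88.9600)

Answer: (85.0400, 88.9600)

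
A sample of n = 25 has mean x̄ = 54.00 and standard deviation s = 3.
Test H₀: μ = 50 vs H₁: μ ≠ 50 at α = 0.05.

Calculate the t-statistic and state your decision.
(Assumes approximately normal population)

df = n - 1 = 24
SE = s/√n = 3/√25 = 0.6000
t = (x̄ - μ₀)/SE = (54.00 - 50)/0.6000 = 6.6667
Critical value: t_{0.025,24} = ±2.064
p-value < 0.0001
Decision: reject H₀

Answer: t = 6.6667, reject H₀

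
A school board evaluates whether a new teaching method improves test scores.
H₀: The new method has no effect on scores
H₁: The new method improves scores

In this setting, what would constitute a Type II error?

A Type I error (probability α) occurs when we reject a true H₀.
A Type II error (probability β) occurs when we fail to reject a false H₀.

Answer: Failing to adopt an effective teaching method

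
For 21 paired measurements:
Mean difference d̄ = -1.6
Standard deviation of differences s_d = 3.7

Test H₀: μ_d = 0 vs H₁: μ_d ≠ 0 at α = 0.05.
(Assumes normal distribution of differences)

df = n - 1 = 20
SE = s_d/√n = 3.7/√21 = 0.8074
t = d̄/SE = -1.6/0.8074 = -1.9817
Critical value: t_{0.025,20} = ±2.086
p-value ≈ 0.0614
Decision: fail to reject H₀

Answer: t = -1.9817, fail to reject H₀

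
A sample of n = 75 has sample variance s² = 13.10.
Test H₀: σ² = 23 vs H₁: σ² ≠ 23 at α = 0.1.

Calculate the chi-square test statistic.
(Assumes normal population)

Answer: χ² = 42.1478, reject H₀

Derivation:
df = n - 1 = 74
χ² = (n-1)s²/σ₀² = 74×13.10/23 = 42.1478
Critical values: χ²_{0.95,74} = 55.189, χ²_{0.05,74} = 95.081
Rejection region: χ² < 55.189 or χ² > 95.081
Decision: reject H₀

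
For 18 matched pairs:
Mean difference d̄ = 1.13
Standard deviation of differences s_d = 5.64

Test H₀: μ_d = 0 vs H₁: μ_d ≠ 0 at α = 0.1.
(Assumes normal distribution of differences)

Answer: t = 0.8500, fail to reject H₀

Derivation:
df = n - 1 = 17
SE = s_d/√n = 5.64/√18 = 1.3294
t = d̄/SE = 1.13/1.3294 = 0.8500
Critical value: t_{0.05,17} = ±1.740
p-value ≈ 0.4071
Decision: fail to reject H₀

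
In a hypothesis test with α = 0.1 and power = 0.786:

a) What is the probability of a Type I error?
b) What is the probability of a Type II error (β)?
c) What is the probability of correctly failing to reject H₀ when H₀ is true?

a) Type I error probability = α = 0.1
b) Power = P(reject H₀ | H₁ true) = 1 - β = 0.786, so Type II error probability = β = 1 - Power = 0.214
c) P(fail to reject H₀ | H₀ true) = 1 - α = 0.9

Answer: a) 0.1, b) 0.214, c) 0.9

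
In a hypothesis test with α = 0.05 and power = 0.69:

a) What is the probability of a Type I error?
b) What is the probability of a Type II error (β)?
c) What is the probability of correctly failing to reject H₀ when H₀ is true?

a) Type I error probability = α = 0.05
b) Power = P(reject H₀ | H₁ true) = 1 - β = 0.69, so Type II error probability = β = 1 - Power = 0.31
c) P(fail to reject H₀ | H₀ true) = 1 - α = 0.95

Answer: a) 0.05, b) 0.31, c) 0.95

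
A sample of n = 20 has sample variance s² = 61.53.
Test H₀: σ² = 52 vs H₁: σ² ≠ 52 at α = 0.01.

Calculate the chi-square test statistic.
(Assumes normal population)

df = n - 1 = 19
χ² = (n-1)s²/σ₀² = 19×61.53/52 = 22.4821
Critical values: χ²_{0.995,19} = 6.844, χ²_{0.005,19} = 38.582
Rejection region: χ² < 6.844 or χ² > 38.582
Decision: fail to reject H₀

Answer: χ² = 22.4821, fail to reject H₀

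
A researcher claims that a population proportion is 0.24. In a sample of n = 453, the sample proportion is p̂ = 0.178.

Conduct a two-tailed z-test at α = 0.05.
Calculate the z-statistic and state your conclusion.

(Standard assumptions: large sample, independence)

H₀: p = 0.24, H₁: p ≠ 0.24
Standard error: SE = √(p₀(1-p₀)/n) = √(0.24×0.76/453) = 0.020066
z-statistic: z = (p̂ - p₀)/SE = (0.178 - 0.24)/0.020066 = -3.0898
Critical value: z_0.025 = ±1.960
p-value = 0.0020
Decision: reject H₀ at α = 0.05

Answer: z = -3.0898, reject H₀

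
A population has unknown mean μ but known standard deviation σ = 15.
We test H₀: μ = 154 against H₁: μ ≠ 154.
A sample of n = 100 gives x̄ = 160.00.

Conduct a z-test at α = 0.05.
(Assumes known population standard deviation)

Answer: z = 4.0000, reject H₀

Derivation:
Standard error: SE = σ/√n = 15/√100 = 1.5000
z-statistic: z = (x̄ - μ₀)/SE = (160.00 - 154)/1.5000 = 4.0000
Critical value: ±1.960
p-value = 0.0001
Decision: reject H₀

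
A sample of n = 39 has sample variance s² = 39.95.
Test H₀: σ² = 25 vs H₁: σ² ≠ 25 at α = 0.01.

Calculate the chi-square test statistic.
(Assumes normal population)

Answer: χ² = 60.7240, fail to reject H₀

Derivation:
df = n - 1 = 38
χ² = (n-1)s²/σ₀² = 38×39.95/25 = 60.7240
Critical values: χ²_{0.995,38} = 19.289, χ²_{0.005,38} = 64.181
Rejection region: χ² < 19.289 or χ² > 64.181
Decision: fail to reject H₀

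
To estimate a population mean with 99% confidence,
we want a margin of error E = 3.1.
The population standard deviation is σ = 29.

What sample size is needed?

Answer: n = 581

Derivation:
z_0.005 = 2.576
n = (z×σ/E)² = (2.576×29/3.1)²
n = 580.7167
Round up: n = 581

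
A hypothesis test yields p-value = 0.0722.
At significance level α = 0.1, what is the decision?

Answer: reject H₀

Derivation:
Compare p-value to α:
0.0722 < 0.1
Decision: reject H₀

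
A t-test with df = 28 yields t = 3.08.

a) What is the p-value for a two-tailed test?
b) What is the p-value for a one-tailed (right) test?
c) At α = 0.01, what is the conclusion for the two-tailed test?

Answer: a) 0.0046, b) 0.0023, c) reject H₀

Derivation:
Using t-distribution with df = 28:
a) Two-tailed: p = 2×P(T > 3.08) = 0.0046
b) One-tailed: p = P(T > 3.08) = 0.0023
c) 0.0046 < 0.01, reject H₀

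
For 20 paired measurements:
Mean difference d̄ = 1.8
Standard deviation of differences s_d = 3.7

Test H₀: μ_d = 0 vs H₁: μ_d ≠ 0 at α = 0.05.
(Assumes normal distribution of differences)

Answer: t = 2.1758, reject H₀

Derivation:
df = n - 1 = 19
SE = s_d/√n = 3.7/√20 = 0.8273
t = d̄/SE = 1.8/0.8273 = 2.1758
Critical value: t_{0.025,19} = ±2.093
p-value ≈ 0.0424
Decision: reject H₀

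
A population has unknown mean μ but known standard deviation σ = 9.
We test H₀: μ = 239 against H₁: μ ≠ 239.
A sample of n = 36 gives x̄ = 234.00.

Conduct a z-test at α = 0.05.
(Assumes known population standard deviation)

Answer: z = -3.3333, reject H₀

Derivation:
Standard error: SE = σ/√n = 9/√36 = 1.5000
z-statistic: z = (x̄ - μ₀)/SE = (234.00 - 239)/1.5000 = -3.3333
Critical value: ±1.960
p-value = 0.0009
Decision: reject H₀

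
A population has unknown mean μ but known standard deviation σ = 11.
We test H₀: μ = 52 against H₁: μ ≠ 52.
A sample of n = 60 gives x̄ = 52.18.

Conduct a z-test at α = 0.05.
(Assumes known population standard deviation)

Answer: z = 0.1268, fail to reject H₀

Derivation:
Standard error: SE = σ/√n = 11/√60 = 1.4201
z-statistic: z = (x̄ - μ₀)/SE = (52.18 - 52)/1.4201 = 0.1268
Critical value: ±1.960
p-value = 0.8991
Decision: fail to reject H₀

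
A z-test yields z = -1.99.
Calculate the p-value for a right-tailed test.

For z = -1.99:
p = P(Z > -1.99) = 1 - Φ(-1.99) = 0.9767

Answer: p-value ≈ 0.9767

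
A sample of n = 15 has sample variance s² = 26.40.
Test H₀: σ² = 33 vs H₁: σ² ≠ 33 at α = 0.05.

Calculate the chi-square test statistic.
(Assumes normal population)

df = n - 1 = 14
χ² = (n-1)s²/σ₀² = 14×26.40/33 = 11.2000
Critical values: χ²_{0.975,14} = 5.629, χ²_{0.025,14} = 26.119
Rejection region: χ² < 5.629 or χ² > 26.119
Decision: fail to reject H₀

Answer: χ² = 11.2000, fail to reject H₀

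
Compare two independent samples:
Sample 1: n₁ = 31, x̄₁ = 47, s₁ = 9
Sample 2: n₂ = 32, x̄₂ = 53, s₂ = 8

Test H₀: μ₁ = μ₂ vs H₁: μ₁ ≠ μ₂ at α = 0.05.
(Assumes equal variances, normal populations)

Pooled variance: s²_p = [30×9² + 31×8²]/(61) = 72.3607
s_p = 8.5065
SE = s_p×√(1/n₁ + 1/n₂) = 8.5065×√(1/31 + 1/32) = 2.1437
t = (x̄₁ - x̄₂)/SE = (47 - 53)/2.1437 = -2.7989
df = 61, t-critical = ±2.000
Decision: reject H₀

Answer: t = -2.7989, reject H₀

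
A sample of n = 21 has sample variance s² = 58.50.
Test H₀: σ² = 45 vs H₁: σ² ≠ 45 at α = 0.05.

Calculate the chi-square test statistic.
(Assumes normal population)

df = n - 1 = 20
χ² = (n-1)s²/σ₀² = 20×58.50/45 = 26.0000
Critical values: χ²_{0.975,20} = 9.591, χ²_{0.025,20} = 34.170
Rejection region: χ² < 9.591 or χ² > 34.170
Decision: fail to reject H₀

Answer: χ² = 26.0000, fail to reject H₀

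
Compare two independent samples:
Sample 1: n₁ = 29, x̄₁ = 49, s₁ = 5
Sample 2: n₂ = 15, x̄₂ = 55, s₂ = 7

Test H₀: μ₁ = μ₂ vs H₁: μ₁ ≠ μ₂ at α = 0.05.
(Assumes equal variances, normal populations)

Pooled variance: s²_p = [28×5² + 14×7²]/(42) = 33.0000
s_p = 5.7446
SE = s_p×√(1/n₁ + 1/n₂) = 5.7446×√(1/29 + 1/15) = 1.8270
t = (x̄₁ - x̄₂)/SE = (49 - 55)/1.8270 = -3.2841
df = 42, t-critical = ±2.018
Decision: reject H₀

Answer: t = -3.2841, reject H₀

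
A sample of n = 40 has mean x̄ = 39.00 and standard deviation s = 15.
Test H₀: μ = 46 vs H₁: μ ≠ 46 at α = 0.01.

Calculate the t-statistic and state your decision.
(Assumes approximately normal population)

df = n - 1 = 39
SE = s/√n = 15/√40 = 2.3717
t = (x̄ - μ₀)/SE = (39.00 - 46)/2.3717 = -2.9515
Critical value: t_{0.005,39} = ±2.708
p-value ≈ 0.0053
Decision: reject H₀

Answer: t = -2.9515, reject H₀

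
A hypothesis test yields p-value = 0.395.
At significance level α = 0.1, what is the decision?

Answer: fail to reject H₀

Derivation:
Compare p-value to α:
0.395 ≥ 0.1
Decision: fail to reject H₀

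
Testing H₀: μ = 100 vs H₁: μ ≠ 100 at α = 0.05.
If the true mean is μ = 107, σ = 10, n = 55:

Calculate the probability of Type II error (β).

Answer: β ≈ 0.0006

Derivation:
SE = σ/√n = 10/√55 = 1.3484
Critical values: μ₀ ± z_0.025×SE = 100 ± 1.960×1.3484
Acceptance region: (97.3571, 102.6429)
Under H₁ (μ = 107): z_high = (102.6429 - 107)/1.3484 = -3.2313, z_low = (97.3571 - 107)/1.3484 = -7.1514
β = P(not reject | H₁) = Φ(-3.2313) - Φ(-7.1514) ≈ 0.0006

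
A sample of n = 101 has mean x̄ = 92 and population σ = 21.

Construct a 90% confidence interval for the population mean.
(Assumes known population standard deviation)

Confidence level: 90%, α = 0.1
z_0.05 = 1.645
SE = σ/√n = 21/√101 = 2.0896
Margin of error = 1.645 × 2.0896 = 3.4374
CI: x̄ ± margin = 92 ± 3.4374
CI: (88.5626, 95.4374)

Answer: (88.5626, 95.4374)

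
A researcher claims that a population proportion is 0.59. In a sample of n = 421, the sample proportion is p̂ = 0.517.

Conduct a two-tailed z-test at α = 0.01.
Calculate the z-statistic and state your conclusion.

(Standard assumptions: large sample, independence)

H₀: p = 0.59, H₁: p ≠ 0.59
Standard error: SE = √(p₀(1-p₀)/n) = √(0.59×0.41/421) = 0.023970
z-statistic: z = (p̂ - p₀)/SE = (0.517 - 0.59)/0.023970 = -3.0455
Critical value: z_0.005 = ±2.576
p-value = 0.0023
Decision: reject H₀ at α = 0.01

Answer: z = -3.0455, reject H₀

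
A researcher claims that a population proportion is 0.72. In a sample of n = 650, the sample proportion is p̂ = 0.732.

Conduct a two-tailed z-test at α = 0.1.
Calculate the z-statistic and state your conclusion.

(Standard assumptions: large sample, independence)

Answer: z = 0.6814, fail to reject H₀

Derivation:
H₀: p = 0.72, H₁: p ≠ 0.72
Standard error: SE = √(p₀(1-p₀)/n) = √(0.72×0.28/650) = 0.017611
z-statistic: z = (p̂ - p₀)/SE = (0.732 - 0.72)/0.017611 = 0.6814
Critical value: z_0.05 = ±1.645
p-value = 0.4956
Decision: fail to reject H₀ at α = 0.1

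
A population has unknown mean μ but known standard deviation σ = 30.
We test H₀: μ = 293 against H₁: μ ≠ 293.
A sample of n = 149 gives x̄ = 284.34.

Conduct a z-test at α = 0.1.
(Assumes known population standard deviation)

Standard error: SE = σ/√n = 30/√149 = 2.4577
z-statistic: z = (x̄ - μ₀)/SE = (284.34 - 293)/2.4577 = -3.5236
Critical value: ±1.645
p-value = 0.0004
Decision: reject H₀

Answer: z = -3.5236, reject H₀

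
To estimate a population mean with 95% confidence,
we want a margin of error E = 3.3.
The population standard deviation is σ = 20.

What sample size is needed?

z_0.025 = 1.960
n = (z×σ/E)² = (1.960×20/3.3)²
n = 141.1056
Round up: n = 142

Answer: n = 142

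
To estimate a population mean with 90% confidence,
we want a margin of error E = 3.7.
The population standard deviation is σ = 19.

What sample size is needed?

Answer: n = 72

Derivation:
z_0.05 = 1.645
n = (z×σ/E)² = (1.645×19/3.7)²
n = 71.3568
Round up: n = 72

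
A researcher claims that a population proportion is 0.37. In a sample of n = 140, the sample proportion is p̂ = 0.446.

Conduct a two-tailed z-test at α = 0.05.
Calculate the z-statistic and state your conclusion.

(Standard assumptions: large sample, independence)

Answer: z = 1.8626, fail to reject H₀

Derivation:
H₀: p = 0.37, H₁: p ≠ 0.37
Standard error: SE = √(p₀(1-p₀)/n) = √(0.37×0.63/140) = 0.040804
z-statistic: z = (p̂ - p₀)/SE = (0.446 - 0.37)/0.040804 = 1.8626
Critical value: z_0.025 = ±1.960
p-value = 0.0625
Decision: fail to reject H₀ at α = 0.05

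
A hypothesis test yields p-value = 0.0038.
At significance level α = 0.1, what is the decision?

Compare p-value to α:
0.0038 < 0.1
Decision: reject H₀

Answer: reject H₀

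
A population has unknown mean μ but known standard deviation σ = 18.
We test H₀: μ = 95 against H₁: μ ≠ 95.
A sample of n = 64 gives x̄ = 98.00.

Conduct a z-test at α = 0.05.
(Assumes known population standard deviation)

Answer: z = 1.3333, fail to reject H₀

Derivation:
Standard error: SE = σ/√n = 18/√64 = 2.2500
z-statistic: z = (x̄ - μ₀)/SE = (98.00 - 95)/2.2500 = 1.3333
Critical value: ±1.960
p-value = 0.1824
Decision: fail to reject H₀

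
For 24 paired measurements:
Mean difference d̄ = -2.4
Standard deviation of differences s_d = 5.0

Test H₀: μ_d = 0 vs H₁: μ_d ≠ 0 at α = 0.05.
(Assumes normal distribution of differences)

Answer: t = -2.3516, reject H₀

Derivation:
df = n - 1 = 23
SE = s_d/√n = 5.0/√24 = 1.0206
t = d̄/SE = -2.4/1.0206 = -2.3516
Critical value: t_{0.025,23} = ±2.069
p-value ≈ 0.0276
Decision: reject H₀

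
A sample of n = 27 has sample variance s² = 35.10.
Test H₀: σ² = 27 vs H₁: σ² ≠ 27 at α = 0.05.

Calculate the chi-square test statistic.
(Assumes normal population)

df = n - 1 = 26
χ² = (n-1)s²/σ₀² = 26×35.10/27 = 33.8000
Critical values: χ²_{0.975,26} = 13.844, χ²_{0.025,26} = 41.923
Rejection region: χ² < 13.844 or χ² > 41.923
Decision: fail to reject H₀

Answer: χ² = 33.8000, fail to reject H₀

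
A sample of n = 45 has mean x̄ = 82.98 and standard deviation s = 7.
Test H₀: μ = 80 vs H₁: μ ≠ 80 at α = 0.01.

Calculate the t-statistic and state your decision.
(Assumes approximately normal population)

df = n - 1 = 44
SE = s/√n = 7/√45 = 1.0435
t = (x̄ - μ₀)/SE = (82.98 - 80)/1.0435 = 2.8558
Critical value: t_{0.005,44} = ±2.692
p-value ≈ 0.0065
Decision: reject H₀

Answer: t = 2.8558, reject H₀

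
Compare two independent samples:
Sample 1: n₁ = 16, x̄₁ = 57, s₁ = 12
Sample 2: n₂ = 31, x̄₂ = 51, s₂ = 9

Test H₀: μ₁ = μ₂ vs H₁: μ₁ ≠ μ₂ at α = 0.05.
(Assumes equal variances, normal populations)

Answer: t = 1.9299, fail to reject H₀

Derivation:
Pooled variance: s²_p = [15×12² + 30×9²]/(45) = 102.0000
s_p = 10.0995
SE = s_p×√(1/n₁ + 1/n₂) = 10.0995×√(1/16 + 1/31) = 3.1089
t = (x̄₁ - x̄₂)/SE = (57 - 51)/3.1089 = 1.9299
df = 45, t-critical = ±2.014
Decision: fail to reject H₀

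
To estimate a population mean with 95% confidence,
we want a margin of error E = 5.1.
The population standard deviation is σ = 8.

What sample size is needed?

Answer: n = 10

Derivation:
z_0.025 = 1.960
n = (z×σ/E)² = (1.960×8/5.1)²
n = 9.4526
Round up: n = 10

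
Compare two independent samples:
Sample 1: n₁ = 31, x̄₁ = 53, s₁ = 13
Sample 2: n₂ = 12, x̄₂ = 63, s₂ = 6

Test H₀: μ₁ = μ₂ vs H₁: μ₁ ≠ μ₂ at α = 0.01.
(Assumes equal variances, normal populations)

Answer: t = -2.5474, fail to reject H₀

Derivation:
Pooled variance: s²_p = [30×13² + 11×6²]/(41) = 133.3171
s_p = 11.5463
SE = s_p×√(1/n₁ + 1/n₂) = 11.5463×√(1/31 + 1/12) = 3.9256
t = (x̄₁ - x̄₂)/SE = (53 - 63)/3.9256 = -2.5474
df = 41, t-critical = ±2.701
Decision: fail to reject H₀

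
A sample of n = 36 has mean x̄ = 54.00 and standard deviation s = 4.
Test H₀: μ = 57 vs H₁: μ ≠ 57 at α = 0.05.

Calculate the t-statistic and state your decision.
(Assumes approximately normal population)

df = n - 1 = 35
SE = s/√n = 4/√36 = 0.6667
t = (x̄ - μ₀)/SE = (54.00 - 57)/0.6667 = -4.4998
Critical value: t_{0.025,35} = ±2.030
p-value ≈ 0.0001
Decision: reject H₀

Answer: t = -4.4998, reject H₀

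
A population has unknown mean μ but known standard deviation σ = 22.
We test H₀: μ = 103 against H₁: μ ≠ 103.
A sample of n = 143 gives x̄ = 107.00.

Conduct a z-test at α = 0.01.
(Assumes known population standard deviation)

Standard error: SE = σ/√n = 22/√143 = 1.8397
z-statistic: z = (x̄ - μ₀)/SE = (107.00 - 103)/1.8397 = 2.1743
Critical value: ±2.576
p-value = 0.0297
Decision: fail to reject H₀

Answer: z = 2.1743, fail to reject H₀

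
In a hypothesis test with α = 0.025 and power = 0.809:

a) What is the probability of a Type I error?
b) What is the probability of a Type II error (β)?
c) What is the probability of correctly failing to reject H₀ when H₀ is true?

a) Type I error probability = α = 0.025
b) Power = P(reject H₀ | H₁ true) = 1 - β = 0.809, so Type II error probability = β = 1 - Power = 0.191
c) P(fail to reject H₀ | H₀ true) = 1 - α = 0.975

Answer: a) 0.025, b) 0.191, c) 0.975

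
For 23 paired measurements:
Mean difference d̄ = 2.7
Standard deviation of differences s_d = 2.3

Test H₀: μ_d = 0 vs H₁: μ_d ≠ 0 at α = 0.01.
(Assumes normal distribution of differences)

Answer: t = 5.6297, reject H₀

Derivation:
df = n - 1 = 22
SE = s_d/√n = 2.3/√23 = 0.4796
t = d̄/SE = 2.7/0.4796 = 5.6297
Critical value: t_{0.005,22} = ±2.819
p-value < 0.0001
Decision: reject H₀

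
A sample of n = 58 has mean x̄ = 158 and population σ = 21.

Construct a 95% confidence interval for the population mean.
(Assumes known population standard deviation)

Answer: (152.5955, 163.4045)

Derivation:
Confidence level: 95%, α = 0.05
z_0.025 = 1.960
SE = σ/√n = 21/√58 = 2.7574
Margin of error = 1.960 × 2.7574 = 5.4045
CI: x̄ ± margin = 158 ± 5.4045
CI: (152.5955, 163.4045)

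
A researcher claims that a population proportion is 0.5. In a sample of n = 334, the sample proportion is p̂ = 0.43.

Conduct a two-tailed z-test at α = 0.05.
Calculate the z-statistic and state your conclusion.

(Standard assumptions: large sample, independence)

H₀: p = 0.5, H₁: p ≠ 0.5
Standard error: SE = √(p₀(1-p₀)/n) = √(0.5×0.5/334) = 0.027359
z-statistic: z = (p̂ - p₀)/SE = (0.43 - 0.5)/0.027359 = -2.5586
Critical value: z_0.025 = ±1.960
p-value = 0.0105
Decision: reject H₀ at α = 0.05

Answer: z = -2.5586, reject H₀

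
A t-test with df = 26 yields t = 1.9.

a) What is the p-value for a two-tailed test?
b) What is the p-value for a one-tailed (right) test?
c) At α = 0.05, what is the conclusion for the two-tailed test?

Using t-distribution with df = 26:
a) Two-tailed: p = 2×P(T > 1.9) = 0.0686
b) One-tailed: p = P(T > 1.9) = 0.0343
c) 0.0686 ≥ 0.05, fail to reject H₀

Answer: a) 0.0686, b) 0.0343, c) fail to reject H₀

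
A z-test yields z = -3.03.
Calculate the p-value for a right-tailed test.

For z = -3.03:
p = P(Z > -3.03) = 1 - Φ(-3.03) = 0.9988

Answer: p-value ≈ 0.9988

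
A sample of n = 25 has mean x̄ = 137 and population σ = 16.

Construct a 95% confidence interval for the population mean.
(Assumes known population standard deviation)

Confidence level: 95%, α = 0.05
z_0.025 = 1.960
SE = σ/√n = 16/√25 = 3.2000
Margin of error = 1.960 × 3.2000 = 6.2720
CI: x̄ ± margin = 137 ± 6.2720
CI: (130.7280, 143.2720)

Answer: (130.7280, 143.2720)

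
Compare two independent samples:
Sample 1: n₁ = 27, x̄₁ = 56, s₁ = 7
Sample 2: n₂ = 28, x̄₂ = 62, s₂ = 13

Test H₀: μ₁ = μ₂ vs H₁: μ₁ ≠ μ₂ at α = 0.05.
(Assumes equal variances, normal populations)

Pooled variance: s²_p = [26×7² + 27×13²]/(53) = 110.1321
s_p = 10.4944
SE = s_p×√(1/n₁ + 1/n₂) = 10.4944×√(1/27 + 1/28) = 2.8306
t = (x̄₁ - x̄₂)/SE = (56 - 62)/2.8306 = -2.1197
df = 53, t-critical = ±2.006
Decision: reject H₀

Answer: t = -2.1197, reject H₀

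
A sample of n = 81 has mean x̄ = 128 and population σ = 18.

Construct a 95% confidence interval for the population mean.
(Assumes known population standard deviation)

Answer: (124.0800, 131.9200)

Derivation:
Confidence level: 95%, α = 0.05
z_0.025 = 1.960
SE = σ/√n = 18/√81 = 2.0000
Margin of error = 1.960 × 2.0000 = 3.9200
CI: x̄ ± margin = 128 ± 3.9200
CI: (124.0800, 131.9200)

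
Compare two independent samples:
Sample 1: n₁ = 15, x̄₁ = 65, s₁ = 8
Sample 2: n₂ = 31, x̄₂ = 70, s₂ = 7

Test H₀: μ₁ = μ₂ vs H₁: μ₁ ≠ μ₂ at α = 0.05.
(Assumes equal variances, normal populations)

Pooled variance: s²_p = [14×8² + 30×7²]/(44) = 53.7727
s_p = 7.3330
SE = s_p×√(1/n₁ + 1/n₂) = 7.3330×√(1/15 + 1/31) = 2.3064
t = (x̄₁ - x̄₂)/SE = (65 - 70)/2.3064 = -2.1679
df = 44, t-critical = ±2.015
Decision: reject H₀

Answer: t = -2.1679, reject H₀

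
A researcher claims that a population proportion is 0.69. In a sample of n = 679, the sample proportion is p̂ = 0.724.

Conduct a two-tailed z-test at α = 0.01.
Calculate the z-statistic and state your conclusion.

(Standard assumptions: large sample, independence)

H₀: p = 0.69, H₁: p ≠ 0.69
Standard error: SE = √(p₀(1-p₀)/n) = √(0.69×0.31/679) = 0.017749
z-statistic: z = (p̂ - p₀)/SE = (0.724 - 0.69)/0.017749 = 1.9156
Critical value: z_0.005 = ±2.576
p-value = 0.0554
Decision: fail to reject H₀ at α = 0.01

Answer: z = 1.9156, fail to reject H₀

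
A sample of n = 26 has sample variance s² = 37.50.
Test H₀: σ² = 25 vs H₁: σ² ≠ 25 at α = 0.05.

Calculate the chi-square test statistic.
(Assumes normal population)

df = n - 1 = 25
χ² = (n-1)s²/σ₀² = 25×37.50/25 = 37.5000
Critical values: χ²_{0.975,25} = 13.120, χ²_{0.025,25} = 40.646
Rejection region: χ² < 13.120 or χ² > 40.646
Decision: fail to reject H₀

Answer: χ² = 37.5000, fail to reject H₀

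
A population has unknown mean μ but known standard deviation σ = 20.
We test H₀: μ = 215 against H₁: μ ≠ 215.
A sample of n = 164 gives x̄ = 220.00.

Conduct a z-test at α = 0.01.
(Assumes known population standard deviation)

Standard error: SE = σ/√n = 20/√164 = 1.5617
z-statistic: z = (x̄ - μ₀)/SE = (220.00 - 215)/1.5617 = 3.2016
Critical value: ±2.576
p-value = 0.0014
Decision: reject H₀

Answer: z = 3.2016, reject H₀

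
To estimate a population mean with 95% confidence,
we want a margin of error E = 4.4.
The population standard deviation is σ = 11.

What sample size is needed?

Answer: n = 25

Derivation:
z_0.025 = 1.960
n = (z×σ/E)² = (1.960×11/4.4)²
n = 24.0100
Round up: n = 25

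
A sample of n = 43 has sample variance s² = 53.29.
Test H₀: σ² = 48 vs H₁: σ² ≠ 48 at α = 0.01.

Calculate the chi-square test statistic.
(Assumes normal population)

df = n - 1 = 42
χ² = (n-1)s²/σ₀² = 42×53.29/48 = 46.6287
Critical values: χ²_{0.995,42} = 22.138, χ²_{0.005,42} = 69.336
Rejection region: χ² < 22.138 or χ² > 69.336
Decision: fail to reject H₀

Answer: χ² = 46.6287, fail to reject H₀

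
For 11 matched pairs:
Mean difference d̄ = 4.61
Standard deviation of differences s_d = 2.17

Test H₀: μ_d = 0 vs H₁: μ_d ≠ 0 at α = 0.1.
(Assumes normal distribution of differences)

Answer: t = 7.0457, reject H₀

Derivation:
df = n - 1 = 10
SE = s_d/√n = 2.17/√11 = 0.6543
t = d̄/SE = 4.61/0.6543 = 7.0457
Critical value: t_{0.05,10} = ±1.812
p-value < 0.0001
Decision: reject H₀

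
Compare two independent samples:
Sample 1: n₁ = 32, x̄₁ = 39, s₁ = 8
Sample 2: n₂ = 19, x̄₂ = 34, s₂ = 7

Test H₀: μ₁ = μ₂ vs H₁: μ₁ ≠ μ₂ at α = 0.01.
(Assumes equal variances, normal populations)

Pooled variance: s²_p = [31×8² + 18×7²]/(49) = 58.4898
s_p = 7.6479
SE = s_p×√(1/n₁ + 1/n₂) = 7.6479×√(1/32 + 1/19) = 2.2150
t = (x̄₁ - x̄₂)/SE = (39 - 34)/2.2150 = 2.2573
df = 49, t-critical = ±2.680
Decision: fail to reject H₀

Answer: t = 2.2573, fail to reject H₀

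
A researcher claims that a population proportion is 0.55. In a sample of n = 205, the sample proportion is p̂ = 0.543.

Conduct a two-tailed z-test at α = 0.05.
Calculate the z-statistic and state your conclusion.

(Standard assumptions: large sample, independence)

Answer: z = -0.2015, fail to reject H₀

Derivation:
H₀: p = 0.55, H₁: p ≠ 0.55
Standard error: SE = √(p₀(1-p₀)/n) = √(0.55×0.45/205) = 0.034746
z-statistic: z = (p̂ - p₀)/SE = (0.543 - 0.55)/0.034746 = -0.2015
Critical value: z_0.025 = ±1.960
p-value = 0.8403
Decision: fail to reject H₀ at α = 0.05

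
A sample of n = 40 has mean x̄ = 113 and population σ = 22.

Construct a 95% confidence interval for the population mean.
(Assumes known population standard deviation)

Confidence level: 95%, α = 0.05
z_0.025 = 1.960
SE = σ/√n = 22/√40 = 3.4785
Margin of error = 1.960 × 3.4785 = 6.8179
CI: x̄ ± margin = 113 ± 6.8179
CI: (106.1821, 119.8179)

Answer: (106.1821, 119.8179)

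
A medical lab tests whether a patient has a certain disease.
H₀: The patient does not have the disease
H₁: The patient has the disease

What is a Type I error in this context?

Answer: Diagnosing a healthy patient as having the disease (false positive)

Derivation:
Type I error (α): Rejecting H₀ when H₀ is true
Type II error (β): Failing to reject H₀ when H₁ is true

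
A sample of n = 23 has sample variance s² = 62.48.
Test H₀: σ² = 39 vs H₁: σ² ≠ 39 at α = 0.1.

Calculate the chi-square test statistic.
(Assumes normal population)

df = n - 1 = 22
χ² = (n-1)s²/σ₀² = 22×62.48/39 = 35.2451
Critical values: χ²_{0.95,22} = 12.338, χ²_{0.05,22} = 33.924
Rejection region: χ² < 12.338 or χ² > 33.924
Decision: reject H₀

Answer: χ² = 35.2451, reject H₀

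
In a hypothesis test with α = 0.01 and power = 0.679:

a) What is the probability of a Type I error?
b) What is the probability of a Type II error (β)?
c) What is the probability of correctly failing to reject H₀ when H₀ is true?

Answer: a) 0.01, b) 0.321, c) 0.99

Derivation:
a) Type I error probability = α = 0.01
b) Power = P(reject H₀ | H₁ true) = 1 - β = 0.679, so Type II error probability = β = 1 - Power = 0.321
c) P(fail to reject H₀ | H₀ true) = 1 - α = 0.99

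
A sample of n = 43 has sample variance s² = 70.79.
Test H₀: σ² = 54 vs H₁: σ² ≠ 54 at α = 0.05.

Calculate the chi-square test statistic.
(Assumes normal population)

df = n - 1 = 42
χ² = (n-1)s²/σ₀² = 42×70.79/54 = 55.0589
Critical values: χ²_{0.975,42} = 25.999, χ²_{0.025,42} = 61.777
Rejection region: χ² < 25.999 or χ² > 61.777
Decision: fail to reject H₀

Answer: χ² = 55.0589, fail to reject H₀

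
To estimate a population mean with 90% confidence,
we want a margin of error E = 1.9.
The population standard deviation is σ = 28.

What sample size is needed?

Answer: n = 588

Derivation:
z_0.05 = 1.645
n = (z×σ/E)² = (1.645×28/1.9)²
n = 587.6797
Round up: n = 588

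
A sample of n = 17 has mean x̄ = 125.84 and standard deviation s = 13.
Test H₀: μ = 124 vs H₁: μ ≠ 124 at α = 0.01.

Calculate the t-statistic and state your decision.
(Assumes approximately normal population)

df = n - 1 = 16
SE = s/√n = 13/√17 = 3.1530
t = (x̄ - μ₀)/SE = (125.84 - 124)/3.1530 = 0.5836
Critical value: t_{0.005,16} = ±2.921
p-value ≈ 0.5676
Decision: fail to reject H₀

Answer: t = 0.5836, fail to reject H₀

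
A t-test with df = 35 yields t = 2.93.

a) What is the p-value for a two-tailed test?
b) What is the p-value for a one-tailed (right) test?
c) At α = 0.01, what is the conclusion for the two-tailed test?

Answer: a) 0.0059, b) 0.0030, c) reject H₀

Derivation:
Using t-distribution with df = 35:
a) Two-tailed: p = 2×P(T > 2.93) = 0.0059
b) One-tailed: p = P(T > 2.93) = 0.0030
c) 0.0059 < 0.01, reject H₀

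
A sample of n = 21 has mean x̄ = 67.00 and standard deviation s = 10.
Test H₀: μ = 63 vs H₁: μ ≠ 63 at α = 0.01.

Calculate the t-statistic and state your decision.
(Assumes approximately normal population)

Answer: t = 1.8330, fail to reject H₀

Derivation:
df = n - 1 = 20
SE = s/√n = 10/√21 = 2.1822
t = (x̄ - μ₀)/SE = (67.00 - 63)/2.1822 = 1.8330
Critical value: t_{0.005,20} = ±2.845
p-value ≈ 0.0817
Decision: fail to reject H₀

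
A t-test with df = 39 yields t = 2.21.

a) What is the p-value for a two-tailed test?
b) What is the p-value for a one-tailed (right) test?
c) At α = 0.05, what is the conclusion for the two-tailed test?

Answer: a) 0.0330, b) 0.0165, c) reject H₀

Derivation:
Using t-distribution with df = 39:
a) Two-tailed: p = 2×P(T > 2.21) = 0.0330
b) One-tailed: p = P(T > 2.21) = 0.0165
c) 0.0330 < 0.05, reject H₀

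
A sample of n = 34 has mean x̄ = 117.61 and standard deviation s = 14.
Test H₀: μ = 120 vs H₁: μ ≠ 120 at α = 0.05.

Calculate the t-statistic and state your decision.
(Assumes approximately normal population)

df = n - 1 = 33
SE = s/√n = 14/√34 = 2.4010
t = (x̄ - μ₀)/SE = (117.61 - 120)/2.4010 = -0.9954
Critical value: t_{0.025,33} = ±2.035
p-value ≈ 0.3268
Decision: fail to reject H₀

Answer: t = -0.9954, fail to reject H₀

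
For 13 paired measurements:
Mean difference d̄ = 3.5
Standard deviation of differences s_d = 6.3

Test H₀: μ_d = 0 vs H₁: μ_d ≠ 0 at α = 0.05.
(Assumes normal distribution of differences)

Answer: t = 2.0031, fail to reject H₀

Derivation:
df = n - 1 = 12
SE = s_d/√n = 6.3/√13 = 1.7473
t = d̄/SE = 3.5/1.7473 = 2.0031
Critical value: t_{0.025,12} = ±2.179
p-value ≈ 0.0683
Decision: fail to reject H₀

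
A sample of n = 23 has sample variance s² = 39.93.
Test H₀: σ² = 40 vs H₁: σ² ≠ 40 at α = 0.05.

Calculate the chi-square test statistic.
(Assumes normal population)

Answer: χ² = 21.9615, fail to reject H₀

Derivation:
df = n - 1 = 22
χ² = (n-1)s²/σ₀² = 22×39.93/40 = 21.9615
Critical values: χ²_{0.975,22} = 10.982, χ²_{0.025,22} = 36.781
Rejection region: χ² < 10.982 or χ² > 36.781
Decision: fail to reject H₀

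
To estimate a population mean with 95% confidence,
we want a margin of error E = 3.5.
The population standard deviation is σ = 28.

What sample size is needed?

Answer: n = 246

Derivation:
z_0.025 = 1.960
n = (z×σ/E)² = (1.960×28/3.5)²
n = 245.8624
Round up: n = 246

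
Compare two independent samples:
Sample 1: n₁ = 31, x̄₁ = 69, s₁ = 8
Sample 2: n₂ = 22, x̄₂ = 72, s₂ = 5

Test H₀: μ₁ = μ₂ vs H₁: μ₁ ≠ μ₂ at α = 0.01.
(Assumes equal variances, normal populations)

Answer: t = -1.5542, fail to reject H₀

Derivation:
Pooled variance: s²_p = [30×8² + 21×5²]/(51) = 47.9412
s_p = 6.9240
SE = s_p×√(1/n₁ + 1/n₂) = 6.9240×√(1/31 + 1/22) = 1.9302
t = (x̄₁ - x̄₂)/SE = (69 - 72)/1.9302 = -1.5542
df = 51, t-critical = ±2.676
Decision: fail to reject H₀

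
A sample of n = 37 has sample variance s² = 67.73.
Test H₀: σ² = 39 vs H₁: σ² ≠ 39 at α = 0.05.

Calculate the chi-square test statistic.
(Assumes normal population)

Answer: χ² = 62.5200, reject H₀

Derivation:
df = n - 1 = 36
χ² = (n-1)s²/σ₀² = 36×67.73/39 = 62.5200
Critical values: χ²_{0.975,36} = 21.336, χ²_{0.025,36} = 54.437
Rejection region: χ² < 21.336 or χ² > 54.437
Decision: reject H₀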